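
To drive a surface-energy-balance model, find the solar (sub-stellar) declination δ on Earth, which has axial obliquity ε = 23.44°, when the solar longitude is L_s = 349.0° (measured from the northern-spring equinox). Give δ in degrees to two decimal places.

δ = -4.35°

sin δ = sin ε · sin L_s = sin 23.44° × sin 349.0° = -0.075902.
δ = arcsin(-0.075902) = -4.35°.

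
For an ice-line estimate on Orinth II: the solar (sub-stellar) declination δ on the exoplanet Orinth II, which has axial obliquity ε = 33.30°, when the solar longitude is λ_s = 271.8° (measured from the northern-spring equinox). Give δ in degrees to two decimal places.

δ = -33.28°

sin δ = sin ε · sin λ_s = sin 33.30° × sin 271.8° = -0.548752.
δ = arcsin(-0.548752) = -33.28°.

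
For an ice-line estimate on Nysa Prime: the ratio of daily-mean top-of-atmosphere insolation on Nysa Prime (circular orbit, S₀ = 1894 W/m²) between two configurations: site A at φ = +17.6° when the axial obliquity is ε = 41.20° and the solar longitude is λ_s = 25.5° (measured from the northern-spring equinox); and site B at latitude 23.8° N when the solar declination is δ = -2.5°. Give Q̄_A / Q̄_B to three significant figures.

— Configuration A (φ=+17.6°):
Solar declination: sin δ = sin ε · sin λ_s = sin 41.20° × sin 25.5° = 0.28357, so δ = +16.474°.
cos H₀ = −tan(+17.6°) tan(+16.474°) = -0.0938, H₀ = 1.6647 rad.
Bracket: H₀ sin φ sin δ + cos φ cos δ sin H₀ = 1.6647×0.30237×0.28357 + 0.95319×0.95895×0.99559 = 0.142736 + 0.910031 = 1.052767.
Q̄ = (S₀/π) × [bracket] = (1894/π) × 1.052767 = 634.69 W/m².
— Configuration B (φ=+23.8°):
cos H₀ = −tan(+23.8°) tan(-2.500°) = 0.0193, H₀ = 1.5515 rad.
Bracket: H₀ sin φ sin δ + cos φ cos δ sin H₀ = 1.5515×0.40355×-0.04362 + 0.91496×0.99905×0.99981 = -0.027311 + 0.913917 = 0.886606.
Q̄ = (S₀/π) × [bracket] = (1894/π) × 0.886606 = 534.52 W/m².
Ratio Q̄_A / Q̄_B = 634.69 / 534.52 = 1.187.

Q̄_A / Q̄_B ≈ 1.19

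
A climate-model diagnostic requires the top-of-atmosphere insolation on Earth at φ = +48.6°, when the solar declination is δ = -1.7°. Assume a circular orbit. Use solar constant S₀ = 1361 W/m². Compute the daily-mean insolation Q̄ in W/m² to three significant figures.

Q̄ ≈ 271 W/m²

cos H₀ = −tan(+48.6°) tan(-1.700°) = 0.0337, H₀ = 1.5371 rad.
Bracket: H₀ sin φ sin δ + cos φ cos δ sin H₀ = 1.5371×0.75011×-0.02967 + 0.66131×0.99956×0.99943 = -0.034209 + 0.660642 = 0.626433.
Q̄ = (S₀/π) × [bracket] = (1361/π) × 0.626433 = 271.4 W/m².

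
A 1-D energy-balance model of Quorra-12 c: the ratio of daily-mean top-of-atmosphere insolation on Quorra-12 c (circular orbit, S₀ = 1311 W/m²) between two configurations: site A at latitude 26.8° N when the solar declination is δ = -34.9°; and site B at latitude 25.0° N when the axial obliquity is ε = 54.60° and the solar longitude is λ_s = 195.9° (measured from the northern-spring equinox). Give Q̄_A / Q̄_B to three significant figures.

Q̄_A / Q̄_B ≈ 0.504

— Configuration A (φ=+26.8°):
cos H₀ = −tan(+26.8°) tan(-34.900°) = 0.3524, H₀ = 1.2107 rad.
Bracket: H₀ sin φ sin δ + cos φ cos δ sin H₀ = 1.2107×0.45088×-0.57215 + 0.89259×0.82015×0.93585 = -0.312325 + 0.685096 = 0.372771.
Q̄ = (S₀/π) × [bracket] = (1311/π) × 0.372771 = 155.56 W/m².
— Configuration B (φ=+25.0°):
Solar declination: sin δ = sin ε · sin λ_s = sin 54.60° × sin 195.9° = -0.22331, so δ = -12.904°.
cos H₀ = −tan(+25.0°) tan(-12.904°) = 0.1068, H₀ = 1.4638 rad.
Bracket: H₀ sin φ sin δ + cos φ cos δ sin H₀ = 1.4638×0.42262×-0.22331 + 0.90631×0.97475×0.99428 = -0.138147 + 0.878372 = 0.740225.
Q̄ = (S₀/π) × [bracket] = (1311/π) × 0.740225 = 308.90 W/m².
Ratio Q̄_A / Q̄_B = 155.56 / 308.90 = 0.5036.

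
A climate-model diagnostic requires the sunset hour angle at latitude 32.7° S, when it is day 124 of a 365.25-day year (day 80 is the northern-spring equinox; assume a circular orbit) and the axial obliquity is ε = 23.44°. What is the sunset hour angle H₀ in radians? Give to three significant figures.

Solar longitude: λ_s = 360° × (124 − 80)/365.25 = 43.368°.
sin δ = sin 23.44° × sin 43.368° = 0.27315, so δ = +15.852°.
cos H₀ = −tan φ · tan δ = −tan(-32.7°) × tan(+15.852°) = 0.1823, so H₀ = 1.3875 rad = 79.50°.

H₀ = 1.39 rad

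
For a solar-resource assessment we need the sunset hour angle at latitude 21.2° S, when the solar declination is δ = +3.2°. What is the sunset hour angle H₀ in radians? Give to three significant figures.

H₀ = 1.55 rad

cos H₀ = −tan φ · tan δ = −tan(-21.2°) × tan(+3.200°) = 0.0217, so H₀ = 1.5491 rad = 88.76°.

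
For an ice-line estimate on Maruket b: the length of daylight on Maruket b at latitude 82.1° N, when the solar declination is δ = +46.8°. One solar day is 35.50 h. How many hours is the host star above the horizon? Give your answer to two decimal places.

35.50 h

Sunrise equation: cos H₀ = −tan φ · tan δ = -7.6743 ≤ −1, so the host star never sets (polar day) and H₀ = π.
Daylight = 2H₀/(2π) × 35.50 h = (3.1416/π) × 35.50 = 35.50 h.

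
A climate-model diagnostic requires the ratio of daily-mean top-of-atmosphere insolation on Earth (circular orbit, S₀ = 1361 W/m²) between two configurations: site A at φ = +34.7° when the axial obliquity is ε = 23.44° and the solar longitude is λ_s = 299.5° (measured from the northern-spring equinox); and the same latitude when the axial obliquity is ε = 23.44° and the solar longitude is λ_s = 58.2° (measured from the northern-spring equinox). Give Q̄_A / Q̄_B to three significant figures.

Q̄_A / Q̄_B ≈ 0.443

— Configuration A (φ=+34.7°):
Solar declination: sin δ = sin ε · sin λ_s = sin 23.44° × sin 299.5° = -0.34622, so δ = -20.256°.
cos H₀ = −tan(+34.7°) tan(-20.256°) = 0.2555, H₀ = 1.3124 rad.
Bracket: H₀ sin φ sin δ + cos φ cos δ sin H₀ = 1.3124×0.56928×-0.34622 + 0.82214×0.93815×0.96680 = -0.258669 + 0.745684 = 0.487015.
Q̄ = (S₀/π) × [bracket] = (1361/π) × 0.487015 = 210.98 W/m².
— Configuration B (φ=+34.7°):
Solar declination: sin δ = sin ε · sin λ_s = sin 23.44° × sin 58.2° = 0.33808, so δ = +19.760°.
cos H₀ = −tan(+34.7°) tan(+19.760°) = -0.2487, H₀ = 1.8222 rad.
Bracket: H₀ sin φ sin δ + cos φ cos δ sin H₀ = 1.8222×0.56928×0.33808 + 0.82214×0.94112×0.96857 = 0.350705 + 0.749414 = 1.100119.
Q̄ = (S₀/π) × [bracket] = (1361/π) × 1.100119 = 476.59 W/m².
Ratio Q̄_A / Q̄_B = 210.98 / 476.59 = 0.4427.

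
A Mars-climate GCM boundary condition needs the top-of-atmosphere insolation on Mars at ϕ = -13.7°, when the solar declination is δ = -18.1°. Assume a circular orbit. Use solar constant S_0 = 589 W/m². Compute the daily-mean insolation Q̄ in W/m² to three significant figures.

Q̄ ≈ 195 W/m²

cos h₀ = −tan(-13.7°) tan(-18.100°) = -0.0797, h₀ = 1.6506 rad.
Bracket: h₀ sin ϕ sin δ + cos ϕ cos δ sin h₀ = 1.6506×-0.23684×-0.31068 + 0.97155×0.95052×0.99682 = 0.121454 + 0.920541 = 1.041995.
Q̄ = (S_0/π) × [bracket] = (589/π) × 1.041995 = 195.4 W/m².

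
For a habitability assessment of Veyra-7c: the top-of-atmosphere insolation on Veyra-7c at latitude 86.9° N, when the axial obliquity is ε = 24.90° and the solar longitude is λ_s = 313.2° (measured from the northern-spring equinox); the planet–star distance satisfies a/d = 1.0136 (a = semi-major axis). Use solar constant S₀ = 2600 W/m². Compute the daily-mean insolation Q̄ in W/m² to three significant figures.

Solar declination: sin δ = sin ε · sin λ_s = sin 24.90° × sin 313.2° = -0.30692, so δ = -17.874°.
cos H₀ = −tan(+86.9°) tan(-17.874°) = 5.9545 ≥ 1 ⇒ polar night, H₀ = 0 and Q̄ = 0.
Inverse-square distance factor (a/d)² = 1.0136² = 1.027385.

Q̄ ≈ 0.00 W/m²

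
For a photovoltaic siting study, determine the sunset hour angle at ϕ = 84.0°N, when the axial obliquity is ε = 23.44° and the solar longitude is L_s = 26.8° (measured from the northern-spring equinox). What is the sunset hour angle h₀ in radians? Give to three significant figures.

Solar declination: sin δ = sin ε · sin L_s = sin 23.44° × sin 26.8° = 0.17935, so δ = +10.332°.
Sunrise equation: cos h₀ = −tan ϕ · tan δ = -1.7346 ≤ −1, so the Sun never sets (polar day) and h₀ = π.

h₀ = 3.14 rad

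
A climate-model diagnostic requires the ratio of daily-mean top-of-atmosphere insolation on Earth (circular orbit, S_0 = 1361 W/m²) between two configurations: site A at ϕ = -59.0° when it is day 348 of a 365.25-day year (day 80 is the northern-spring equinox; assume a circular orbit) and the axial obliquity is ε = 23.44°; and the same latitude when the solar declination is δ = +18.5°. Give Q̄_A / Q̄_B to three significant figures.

— Configuration A (ϕ=-59.0°):
Solar longitude: L_s = 360° × (348 − 80)/365.25 = 264.148°.
sin δ = sin 23.44° × sin 264.148° = -0.39572, so δ = -23.311°.
cos h₀ = −tan(-59.0°) tan(-23.311°) = -0.7171, h₀ = 2.3705 rad.
Bracket: h₀ sin ϕ sin δ + cos ϕ cos δ sin h₀ = 2.3705×-0.85717×-0.39572 + 0.51504×0.91837×0.69695 = 0.804072 + 0.329655 = 1.133727.
Q̄ = (S_0/π) × [bracket] = (1361/π) × 1.133727 = 491.15 W/m².
— Configuration B (ϕ=-59.0°):
cos h₀ = −tan(-59.0°) tan(+18.500°) = 0.5569, h₀ = 0.9802 rad.
Bracket: h₀ sin ϕ sin δ + cos ϕ cos δ sin h₀ = 0.9802×-0.85717×0.31730 + 0.51504×0.94832×0.83061 = -0.266595 + 0.405689 = 0.139094.
Q̄ = (S_0/π) × [bracket] = (1361/π) × 0.139094 = 60.258 W/m².
Ratio Q̄_A / Q̄_B = 491.15 / 60.258 = 8.151.

Q̄_A / Q̄_B ≈ 8.15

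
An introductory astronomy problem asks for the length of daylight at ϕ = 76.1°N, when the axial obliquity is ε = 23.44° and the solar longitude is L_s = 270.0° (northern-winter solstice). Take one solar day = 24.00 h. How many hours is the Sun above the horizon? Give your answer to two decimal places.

0.00 h

Solar declination: sin δ = sin ε · sin L_s = sin 23.44° × sin 270.0° = -0.39779, so δ = -23.440°.
cos h₀ = −tan ϕ · tan δ = 1.7520 ≥ 1, so the Sun never rises (polar night) and h₀ = 0.
Daylight = 2h₀/(2π) × 24.00 h = (0.0000/π) × 24.00 = 0.00 h.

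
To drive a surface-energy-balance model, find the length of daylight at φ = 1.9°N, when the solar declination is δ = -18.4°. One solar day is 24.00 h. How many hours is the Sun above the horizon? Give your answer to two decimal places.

cos H₀ = −tan φ · tan δ = −tan(+1.9°) × tan(-18.400°) = 0.0110, so H₀ = 1.5598 rad = 89.37°.
Daylight = 2H₀/(2π) × 24.00 h = (1.5598/π) × 24.00 = 11.92 h.

11.92 h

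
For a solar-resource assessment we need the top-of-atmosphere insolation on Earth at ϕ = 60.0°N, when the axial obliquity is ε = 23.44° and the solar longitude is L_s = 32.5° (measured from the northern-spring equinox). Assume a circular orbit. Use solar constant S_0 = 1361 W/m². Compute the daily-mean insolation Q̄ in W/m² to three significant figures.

Q̄ ≈ 353 W/m²

Solar declination: sin δ = sin ε · sin L_s = sin 23.44° × sin 32.5° = 0.21373, so δ = +12.341°.
cos h₀ = −tan(+60.0°) tan(+12.341°) = -0.3790, h₀ = 1.9595 rad.
Bracket: h₀ sin ϕ sin δ + cos ϕ cos δ sin h₀ = 1.9595×0.86603×0.21373 + 0.50000×0.97689×0.92542 = 0.362697 + 0.452017 = 0.814714.
Q̄ = (S_0/π) × [bracket] = (1361/π) × 0.814714 = 353.0 W/m².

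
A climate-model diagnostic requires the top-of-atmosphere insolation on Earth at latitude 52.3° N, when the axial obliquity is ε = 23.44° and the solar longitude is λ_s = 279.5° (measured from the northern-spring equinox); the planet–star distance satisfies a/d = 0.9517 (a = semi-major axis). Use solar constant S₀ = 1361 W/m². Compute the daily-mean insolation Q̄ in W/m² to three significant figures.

Q̄ ≈ 63.9 W/m²

Solar declination: sin δ = sin ε · sin λ_s = sin 23.44° × sin 279.5° = -0.39233, so δ = -23.100°.
cos H₀ = −tan(+52.3°) tan(-23.100°) = 0.5519, H₀ = 0.9862 rad.
Bracket: H₀ sin φ sin δ + cos φ cos δ sin H₀ = 0.9862×0.79122×-0.39233 + 0.61153×0.91982×0.83393 = -0.306136 + 0.469084 = 0.162948.
Inverse-square distance factor (a/d)² = 0.9517² = 0.905733.
Q̄ = (S₀/π) × 0.905733 × [bracket] = (1361/π) × 0.905733 × 0.162948 = 63.94 W/m².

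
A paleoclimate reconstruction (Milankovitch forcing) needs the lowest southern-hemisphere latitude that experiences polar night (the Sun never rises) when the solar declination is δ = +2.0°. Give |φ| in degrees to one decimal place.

Polar night requires cos H₀ = −tan φ tan δ ≥ 1, i.e. tan φ tan δ ≤ −1.
The boundary is |tan φ| · |tan δ| = 1, so |φ| = 90° − |δ| = 90° − 2.0° = 88.0° in the southern hemisphere.

|φ| = 88.0°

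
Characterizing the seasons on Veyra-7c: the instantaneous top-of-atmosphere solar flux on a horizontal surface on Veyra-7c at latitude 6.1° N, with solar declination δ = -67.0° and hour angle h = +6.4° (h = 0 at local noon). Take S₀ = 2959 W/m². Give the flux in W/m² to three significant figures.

cos θ_z = sin φ sin δ + cos φ cos δ cos h = -0.097817 + 0.386098 = 0.288281.
Flux = S₀ · cos θ_z = 2959 × 0.288281 = 853.0 W/m².

853 W/m²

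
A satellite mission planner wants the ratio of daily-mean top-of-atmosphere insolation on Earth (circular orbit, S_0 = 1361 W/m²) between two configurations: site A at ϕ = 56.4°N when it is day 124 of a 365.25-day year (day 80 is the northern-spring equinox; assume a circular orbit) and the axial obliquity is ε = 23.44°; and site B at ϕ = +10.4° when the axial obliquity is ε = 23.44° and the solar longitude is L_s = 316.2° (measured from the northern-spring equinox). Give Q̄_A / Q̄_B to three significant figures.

Q̄_A / Q̄_B ≈ 1.08

— Configuration A (ϕ=+56.4°):
Solar longitude: L_s = 360° × (124 − 80)/365.25 = 43.368°.
sin δ = sin 23.44° × sin 43.368° = 0.27315, so δ = +15.852°.
cos h₀ = −tan(+56.4°) tan(+15.852°) = -0.4274, h₀ = 2.0124 rad.
Bracket: h₀ sin ϕ sin δ + cos ϕ cos δ sin h₀ = 2.0124×0.83292×0.27315 + 0.55339×0.96197×0.90407 = 0.457845 + 0.481277 = 0.939122.
Q̄ = (S_0/π) × [bracket] = (1361/π) × 0.939122 = 406.85 W/m².
— Configuration B (ϕ=+10.4°):
Solar declination: sin δ = sin ε · sin L_s = sin 23.44° × sin 316.2° = -0.27533, so δ = -15.981°.
cos h₀ = −tan(+10.4°) tan(-15.981°) = 0.0526, h₀ = 1.5182 rad.
Bracket: h₀ sin ϕ sin δ + cos ϕ cos δ sin h₀ = 1.5182×0.18052×-0.27533 + 0.98357×0.96135×0.99862 = -0.075458 + 0.944250 = 0.868792.
Q̄ = (S_0/π) × [bracket] = (1361/π) × 0.868792 = 376.38 W/m².
Ratio Q̄_A / Q̄_B = 406.85 / 376.38 = 1.081.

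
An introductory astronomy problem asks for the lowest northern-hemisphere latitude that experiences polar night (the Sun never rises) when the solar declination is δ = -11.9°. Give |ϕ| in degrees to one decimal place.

|ϕ| = 78.1°

Polar night requires cos h₀ = −tan ϕ tan δ ≥ 1, i.e. tan ϕ tan δ ≤ −1.
The boundary is |tan ϕ| · |tan δ| = 1, so |ϕ| = 90° − |δ| = 90° − 11.9° = 78.1° in the northern hemisphere.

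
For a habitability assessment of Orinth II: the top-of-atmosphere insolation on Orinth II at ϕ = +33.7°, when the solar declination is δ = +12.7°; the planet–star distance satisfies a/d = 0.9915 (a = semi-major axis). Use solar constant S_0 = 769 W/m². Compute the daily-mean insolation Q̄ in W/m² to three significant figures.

Q̄ ≈ 244 W/m²

cos h₀ = −tan(+33.7°) tan(+12.700°) = -0.1503, h₀ = 1.7217 rad.
Bracket: h₀ sin ϕ sin δ + cos ϕ cos δ sin h₀ = 1.7217×0.55484×0.21985 + 0.83195×0.97553×0.98864 = 0.210016 + 0.802372 = 1.012388.
Inverse-square distance factor (a/d)² = 0.9915² = 0.983072.
Q̄ = (S_0/π) × 0.983072 × [bracket] = (769/π) × 0.983072 × 1.012388 = 243.6 W/m².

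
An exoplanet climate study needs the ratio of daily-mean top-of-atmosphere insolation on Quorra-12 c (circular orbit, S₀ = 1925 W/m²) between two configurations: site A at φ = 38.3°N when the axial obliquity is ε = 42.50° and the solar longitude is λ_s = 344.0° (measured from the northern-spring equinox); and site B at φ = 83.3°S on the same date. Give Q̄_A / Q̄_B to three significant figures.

Q̄_A / Q̄_B ≈ 1.03

— Configuration A (φ=+38.3°):
Solar declination: sin δ = sin ε · sin λ_s = sin 42.50° × sin 344.0° = -0.18622, so δ = -10.732°.
cos H₀ = −tan(+38.3°) tan(-10.732°) = 0.1497, H₀ = 1.4205 rad.
Bracket: H₀ sin φ sin δ + cos φ cos δ sin H₀ = 1.4205×0.61978×-0.18622 + 0.78478×0.98251×0.98873 = -0.163948 + 0.762364 = 0.598416.
Q̄ = (S₀/π) × [bracket] = (1925/π) × 0.598416 = 366.68 W/m².
— Configuration B (φ=-83.3°):
cos H₀ = −tan(-83.3°) tan(-10.732°) = -1.6134 ≤ −1 ⇒ polar day, H₀ = π.
Bracket: H₀ sin φ sin δ + cos φ cos δ sin H₀ = 3.1416×-0.99317×-0.18622 + 0.11667×0.98251×0.00000 = 0.581033 + 0.000000 = 0.581033.
Q̄ = (S₀/π) × [bracket] = (1925/π) × 0.581033 = 356.03 W/m².
Ratio Q̄_A / Q̄_B = 366.68 / 356.03 = 1.030.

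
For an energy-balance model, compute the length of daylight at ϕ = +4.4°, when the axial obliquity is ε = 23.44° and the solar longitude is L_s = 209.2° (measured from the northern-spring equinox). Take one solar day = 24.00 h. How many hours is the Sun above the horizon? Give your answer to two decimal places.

Solar declination: sin δ = sin ε · sin L_s = sin 23.44° × sin 209.2° = -0.19406, so δ = -11.190°.
cos h₀ = −tan ϕ · tan δ = −tan(+4.4°) × tan(-11.190°) = 0.0152, so h₀ = 1.5556 rad = 89.13°.
Daylight = 2h₀/(2π) × 24.00 h = (1.5556/π) × 24.00 = 11.88 h.

11.88 h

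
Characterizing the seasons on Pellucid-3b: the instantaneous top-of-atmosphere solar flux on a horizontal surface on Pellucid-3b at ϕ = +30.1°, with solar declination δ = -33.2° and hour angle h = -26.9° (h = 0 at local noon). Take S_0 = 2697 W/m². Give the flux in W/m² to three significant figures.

cos θ_z = sin ϕ sin δ + cos ϕ cos δ cos h = -0.274609 + 0.645597 = 0.370988.
Flux = S_0 · cos θ_z = 2697 × 0.370988 = 1001 W/m².

1.00e+03 W/m²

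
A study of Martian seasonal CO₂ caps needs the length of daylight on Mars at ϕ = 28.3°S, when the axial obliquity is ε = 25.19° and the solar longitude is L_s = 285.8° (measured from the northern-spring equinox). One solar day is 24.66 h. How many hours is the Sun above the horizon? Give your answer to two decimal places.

Solar declination: sin δ = sin ε · sin L_s = sin 25.19° × sin 285.8° = -0.40954, so δ = -24.176°.
cos h₀ = −tan ϕ · tan δ = −tan(-28.3°) × tan(-24.176°) = -0.2417, so h₀ = 1.8149 rad = 103.99°.
Daylight = 2h₀/(2π) × 24.66 h = (1.8149/π) × 24.66 = 14.25 h.

14.25 h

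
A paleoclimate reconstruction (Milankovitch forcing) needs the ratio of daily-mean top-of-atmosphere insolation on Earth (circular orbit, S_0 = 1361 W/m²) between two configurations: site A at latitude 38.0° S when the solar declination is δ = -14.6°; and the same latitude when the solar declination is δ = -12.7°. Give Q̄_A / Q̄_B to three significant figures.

— Configuration A (ϕ=-38.0°):
cos h₀ = −tan(-38.0°) tan(-14.600°) = -0.2035, h₀ = 1.7757 rad.
Bracket: h₀ sin ϕ sin δ + cos ϕ cos δ sin h₀ = 1.7757×-0.61566×-0.25207 + 0.78801×0.96771×0.97907 = 0.275570 + 0.746605 = 1.022175.
Q̄ = (S_0/π) × [bracket] = (1361/π) × 1.022175 = 442.83 W/m².
— Configuration B (ϕ=-38.0°):
cos h₀ = −tan(-38.0°) tan(-12.700°) = -0.1761, h₀ = 1.7478 rad.
Bracket: h₀ sin ϕ sin δ + cos ϕ cos δ sin h₀ = 1.7478×-0.61566×-0.21985 + 0.78801×0.97553×0.98438 = 0.236570 + 0.756720 = 0.993290.
Q̄ = (S_0/π) × [bracket] = (1361/π) × 0.993290 = 430.31 W/m².
Ratio Q̄_A / Q̄_B = 442.83 / 430.31 = 1.029.

Q̄_A / Q̄_B ≈ 1.03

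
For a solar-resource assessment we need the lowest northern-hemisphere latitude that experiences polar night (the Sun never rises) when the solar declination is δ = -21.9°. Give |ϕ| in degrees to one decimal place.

|ϕ| = 68.1°

Polar night requires cos h₀ = −tan ϕ tan δ ≥ 1, i.e. tan ϕ tan δ ≤ −1.
The boundary is |tan ϕ| · |tan δ| = 1, so |ϕ| = 90° − |δ| = 90° − 21.9° = 68.1° in the northern hemisphere.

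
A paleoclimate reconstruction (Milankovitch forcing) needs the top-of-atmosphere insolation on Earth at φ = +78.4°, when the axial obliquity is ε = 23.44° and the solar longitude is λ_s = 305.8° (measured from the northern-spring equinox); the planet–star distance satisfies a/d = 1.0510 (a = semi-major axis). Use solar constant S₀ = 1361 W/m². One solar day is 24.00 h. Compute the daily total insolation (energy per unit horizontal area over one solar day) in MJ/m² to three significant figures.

0.00 MJ/m²

Solar declination: sin δ = sin ε · sin λ_s = sin 23.44° × sin 305.8° = -0.32263, so δ = -18.822°.
cos H₀ = −tan(+78.4°) tan(-18.822°) = 1.6605 ≥ 1 ⇒ polar night, H₀ = 0 and Q̄ = 0.
Inverse-square distance factor (a/d)² = 1.0510² = 1.104601.
Daily total = Q̄ × 24.00 h × 3600 s/h = 0.00 MJ/m².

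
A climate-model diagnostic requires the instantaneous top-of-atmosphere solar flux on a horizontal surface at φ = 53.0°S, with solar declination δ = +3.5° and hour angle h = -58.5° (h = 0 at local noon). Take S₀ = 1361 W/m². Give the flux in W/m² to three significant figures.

361 W/m²

cos θ_z = sin φ sin δ + cos φ cos δ cos h = -0.048756 + 0.313861 = 0.265105.
Flux = S₀ · cos θ_z = 1361 × 0.265105 = 360.8 W/m².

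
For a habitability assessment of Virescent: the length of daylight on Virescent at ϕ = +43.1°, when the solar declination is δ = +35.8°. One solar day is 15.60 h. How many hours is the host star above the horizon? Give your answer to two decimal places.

cos h₀ = −tan ϕ · tan δ = −tan(+43.1°) × tan(+35.800°) = -0.6749, so h₀ = 2.3116 rad = 132.45°.
Daylight = 2h₀/(2π) × 15.60 h = (2.3116/π) × 15.60 = 11.48 h.

11.48 h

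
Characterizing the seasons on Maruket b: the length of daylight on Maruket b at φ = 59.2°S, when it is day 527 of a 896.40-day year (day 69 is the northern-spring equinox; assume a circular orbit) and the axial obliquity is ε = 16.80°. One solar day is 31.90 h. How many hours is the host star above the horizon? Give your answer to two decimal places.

Solar longitude: λ_s = 360° × (527 − 69)/896.40 = 183.936°.
sin δ = sin 16.80° × sin 183.936° = -0.01984, so δ = -1.137°.
cos H₀ = −tan φ · tan δ = −tan(-59.2°) × tan(-1.137°) = -0.0333, so H₀ = 1.6041 rad = 91.91°.
Daylight = 2H₀/(2π) × 31.90 h = (1.6041/π) × 31.90 = 16.29 h.

16.29 h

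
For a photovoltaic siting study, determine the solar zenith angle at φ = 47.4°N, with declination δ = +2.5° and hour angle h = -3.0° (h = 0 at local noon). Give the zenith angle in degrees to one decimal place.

θ_z = 45.0°

cos θ_z = sin φ sin δ + cos φ cos δ cos h = 0.032108 + 0.675305 = 0.707413.
θ_z = arccos(0.707413) = 45.0°.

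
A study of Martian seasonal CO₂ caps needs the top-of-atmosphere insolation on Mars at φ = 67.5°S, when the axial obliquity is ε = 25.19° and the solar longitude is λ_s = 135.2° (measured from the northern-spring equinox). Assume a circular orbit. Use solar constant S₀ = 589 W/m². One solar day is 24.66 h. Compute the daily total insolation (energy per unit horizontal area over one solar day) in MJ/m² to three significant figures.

0.686 MJ/m²

Solar declination: sin δ = sin ε · sin λ_s = sin 25.19° × sin 135.2° = 0.29991, so δ = +17.452°.
cos H₀ = −tan(-67.5°) tan(+17.452°) = 0.7590, H₀ = 0.7091 rad.
Bracket: H₀ sin φ sin δ + cos φ cos δ sin H₀ = 0.7091×-0.92388×0.29991 + 0.38268×0.95397×0.65112 = -0.196478 + 0.237701 = 0.041223.
Q̄ = (S₀/π) × [bracket] = (589/π) × 0.041223 = 7.7287 W/m².
Daily total = Q̄ × 24.66 h × 3600 s/h = 7.7287 × 24.66 × 3600 / 10⁶ = 0.6861 MJ/m².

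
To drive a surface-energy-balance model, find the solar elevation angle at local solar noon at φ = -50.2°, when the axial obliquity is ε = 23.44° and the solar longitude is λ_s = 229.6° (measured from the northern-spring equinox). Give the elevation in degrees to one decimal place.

57.4°

Solar declination: sin δ = sin ε · sin λ_s = sin 23.44° × sin 229.6° = -0.30293, so δ = -17.634°.
At local noon the hour angle is zero, so the zenith angle equals |φ − δ| = |-50.2° − (-17.634°)| = 32.566°.
Elevation = 90° − 32.566° = 57.4°.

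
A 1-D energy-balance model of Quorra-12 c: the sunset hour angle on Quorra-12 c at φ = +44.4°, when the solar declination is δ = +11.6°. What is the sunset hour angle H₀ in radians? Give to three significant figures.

H₀ = 1.77 rad

cos H₀ = −tan φ · tan δ = −tan(+44.4°) × tan(+11.600°) = -0.2010, so H₀ = 1.7732 rad = 101.60°.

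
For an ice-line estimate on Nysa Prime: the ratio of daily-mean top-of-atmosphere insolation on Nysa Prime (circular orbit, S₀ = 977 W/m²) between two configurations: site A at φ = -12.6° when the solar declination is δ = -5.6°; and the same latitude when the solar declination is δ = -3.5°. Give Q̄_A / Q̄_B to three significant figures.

Q̄_A / Q̄_B ≈ 1.01

— Configuration A (φ=-12.6°):
cos H₀ = −tan(-12.6°) tan(-5.600°) = -0.0219, H₀ = 1.5927 rad.
Bracket: H₀ sin φ sin δ + cos φ cos δ sin H₀ = 1.5927×-0.21814×-0.09758 + 0.97592×0.99523×0.99976 = 0.033902 + 0.971032 = 1.004934.
Q̄ = (S₀/π) × [bracket] = (977/π) × 1.004934 = 312.52 W/m².
— Configuration B (φ=-12.6°):
cos H₀ = −tan(-12.6°) tan(-3.500°) = -0.0137, H₀ = 1.5845 rad.
Bracket: H₀ sin φ sin δ + cos φ cos δ sin H₀ = 1.5845×-0.21814×-0.06105 + 0.97592×0.99813×0.99991 = 0.021101 + 0.974007 = 0.995108.
Q̄ = (S₀/π) × [bracket] = (977/π) × 0.995108 = 309.47 W/m².
Ratio Q̄_A / Q̄_B = 312.52 / 309.47 = 1.010.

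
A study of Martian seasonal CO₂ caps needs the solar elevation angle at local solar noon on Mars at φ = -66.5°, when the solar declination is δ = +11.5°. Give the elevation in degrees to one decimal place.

At local noon the hour angle is zero, so the zenith angle equals |φ − δ| = |-66.5° − (+11.500°)| = 78.000°.
Elevation = 90° − 78.000° = 12.0°.

12.0°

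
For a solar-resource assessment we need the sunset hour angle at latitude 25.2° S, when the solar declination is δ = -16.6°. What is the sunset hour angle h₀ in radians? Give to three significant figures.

cos h₀ = −tan ϕ · tan δ = −tan(-25.2°) × tan(-16.600°) = -0.1403, so h₀ = 1.7115 rad = 98.06°.

h₀ = 1.71 rad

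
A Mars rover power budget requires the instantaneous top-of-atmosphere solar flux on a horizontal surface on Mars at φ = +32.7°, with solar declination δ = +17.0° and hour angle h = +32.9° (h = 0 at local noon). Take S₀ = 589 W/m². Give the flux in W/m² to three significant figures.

491 W/m²

cos θ_z = sin φ sin δ + cos φ cos δ cos h = 0.157951 + 0.675676 = 0.833627.
Flux = S₀ · cos θ_z = 589 × 0.833627 = 491.0 W/m².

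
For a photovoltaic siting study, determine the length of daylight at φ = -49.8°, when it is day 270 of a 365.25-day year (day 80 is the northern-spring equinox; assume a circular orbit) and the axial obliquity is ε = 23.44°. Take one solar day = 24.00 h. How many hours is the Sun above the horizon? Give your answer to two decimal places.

Solar longitude: λ_s = 360° × (270 − 80)/365.25 = 187.269°.
sin δ = sin 23.44° × sin 187.269° = -0.05033, so δ = -2.885°.
cos H₀ = −tan φ · tan δ = −tan(-49.8°) × tan(-2.885°) = -0.0596, so H₀ = 1.6305 rad = 93.42°.
Daylight = 2H₀/(2π) × 24.00 h = (1.6305/π) × 24.00 = 12.46 h.

12.46 h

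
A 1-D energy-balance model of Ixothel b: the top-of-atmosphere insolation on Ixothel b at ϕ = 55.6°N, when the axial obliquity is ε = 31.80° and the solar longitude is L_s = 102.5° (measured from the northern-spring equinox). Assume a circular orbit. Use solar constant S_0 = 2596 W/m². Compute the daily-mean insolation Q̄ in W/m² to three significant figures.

Solar declination: sin δ = sin ε · sin L_s = sin 31.80° × sin 102.5° = 0.51446, so δ = +30.962°.
cos h₀ = −tan(+55.6°) tan(+30.962°) = -0.8762, h₀ = 2.6387 rad.
Bracket: h₀ sin ϕ sin δ + cos ϕ cos δ sin h₀ = 2.6387×0.82511×0.51446 + 0.56497×0.85751×0.48194 = 1.120091 + 0.233484 = 1.353575.
Q̄ = (S_0/π) × [bracket] = (2596/π) × 1.353575 = 1119 W/m².

Q̄ ≈ 1.12e+03 W/m²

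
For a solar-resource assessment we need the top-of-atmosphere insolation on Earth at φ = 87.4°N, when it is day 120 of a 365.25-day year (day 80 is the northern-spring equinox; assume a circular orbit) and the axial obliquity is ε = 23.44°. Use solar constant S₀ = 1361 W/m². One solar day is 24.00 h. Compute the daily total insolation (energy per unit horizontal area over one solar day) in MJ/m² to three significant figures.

29.7 MJ/m²

Solar longitude: λ_s = 360° × (120 − 80)/365.25 = 39.425°.
sin δ = sin 23.44° × sin 39.425° = 0.25262, so δ = +14.633°.
cos H₀ = −tan(+87.4°) tan(+14.633°) = -5.7497 ≤ −1 ⇒ polar day, H₀ = π.
Bracket: H₀ sin φ sin δ + cos φ cos δ sin H₀ = 3.1416×0.99897×0.25262 + 0.04536×0.96756×0.00000 = 0.792814 + 0.000000 = 0.792814.
Q̄ = (S₀/π) × [bracket] = (1361/π) × 0.792814 = 343.46 W/m².
Daily total = Q̄ × 24.00 h × 3600 s/h = 343.46 × 24.00 × 3600 / 10⁶ = 29.67 MJ/m².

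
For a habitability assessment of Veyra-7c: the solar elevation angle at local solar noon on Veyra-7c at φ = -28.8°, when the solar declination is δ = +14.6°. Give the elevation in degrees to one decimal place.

46.6°

At local noon the hour angle is zero, so the zenith angle equals |φ − δ| = |-28.8° − (+14.600°)| = 43.400°.
Elevation = 90° − 43.400° = 46.6°.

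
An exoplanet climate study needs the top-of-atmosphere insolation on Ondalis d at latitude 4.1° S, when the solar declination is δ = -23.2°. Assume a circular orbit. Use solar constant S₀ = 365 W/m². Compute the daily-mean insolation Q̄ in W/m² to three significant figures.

Q̄ ≈ 112 W/m²

cos H₀ = −tan(-4.1°) tan(-23.200°) = -0.0307, H₀ = 1.6015 rad.
Bracket: H₀ sin φ sin δ + cos φ cos δ sin H₀ = 1.6015×-0.07150×-0.39394 + 0.99744×0.91914×0.99953 = 0.045109 + 0.916356 = 0.961465.
Q̄ = (S₀/π) × [bracket] = (365/π) × 0.961465 = 111.7 W/m².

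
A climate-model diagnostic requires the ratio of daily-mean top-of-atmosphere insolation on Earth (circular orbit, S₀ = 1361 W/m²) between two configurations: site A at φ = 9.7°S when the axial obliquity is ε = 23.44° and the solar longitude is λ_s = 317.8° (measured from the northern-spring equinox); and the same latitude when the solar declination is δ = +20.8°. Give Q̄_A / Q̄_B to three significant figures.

— Configuration A (φ=-9.7°):
Solar declination: sin δ = sin ε · sin λ_s = sin 23.44° × sin 317.8° = -0.26720, so δ = -15.498°.
cos H₀ = −tan(-9.7°) tan(-15.498°) = -0.0474, H₀ = 1.6182 rad.
Bracket: H₀ sin φ sin δ + cos φ cos δ sin H₀ = 1.6182×-0.16849×-0.26720 + 0.98570×0.96364×0.99888 = 0.072852 + 0.948796 = 1.021648.
Q̄ = (S₀/π) × [bracket] = (1361/π) × 1.021648 = 442.60 W/m².
— Configuration B (φ=-9.7°):
cos H₀ = −tan(-9.7°) tan(+20.800°) = 0.0649, H₀ = 1.5058 rad.
Bracket: H₀ sin φ sin δ + cos φ cos δ sin H₀ = 1.5058×-0.16849×0.35511 + 0.98570×0.93483×0.99789 = -0.090096 + 0.919518 = 0.829422.
Q̄ = (S₀/π) × [bracket] = (1361/π) × 0.829422 = 359.32 W/m².
Ratio Q̄_A / Q̄_B = 442.60 / 359.32 = 1.232.

Q̄_A / Q̄_B ≈ 1.23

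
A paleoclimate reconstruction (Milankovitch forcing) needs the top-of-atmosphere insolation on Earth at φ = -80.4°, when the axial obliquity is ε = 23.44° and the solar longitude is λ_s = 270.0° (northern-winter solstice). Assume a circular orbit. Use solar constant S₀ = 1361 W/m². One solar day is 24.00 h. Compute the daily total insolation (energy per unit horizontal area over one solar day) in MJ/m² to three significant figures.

Solar declination: sin δ = sin ε · sin λ_s = sin 23.44° × sin 270.0° = -0.39779, so δ = -23.440°.
cos H₀ = −tan(-80.4°) tan(-23.440°) = -2.5634 ≤ −1 ⇒ polar day, H₀ = π.
Bracket: H₀ sin φ sin δ + cos φ cos δ sin H₀ = 3.1416×-0.98600×-0.39779 + 0.16677×0.91748×0.00000 = 1.232201 + 0.000000 = 1.232201.
Q̄ = (S₀/π) × [bracket] = (1361/π) × 1.232201 = 533.81 W/m².
Daily total = Q̄ × 24.00 h × 3600 s/h = 533.81 × 24.00 × 3600 / 10⁶ = 46.12 MJ/m².

46.1 MJ/m²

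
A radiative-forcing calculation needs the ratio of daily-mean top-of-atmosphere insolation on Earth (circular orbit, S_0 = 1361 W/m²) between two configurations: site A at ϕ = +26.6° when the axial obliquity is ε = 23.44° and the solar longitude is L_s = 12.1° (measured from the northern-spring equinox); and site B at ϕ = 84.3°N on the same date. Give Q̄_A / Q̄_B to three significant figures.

Q̄_A / Q̄_B ≈ 3.56

— Configuration A (ϕ=+26.6°):
Solar declination: sin δ = sin ε · sin L_s = sin 23.44° × sin 12.1° = 0.08338, so δ = +4.783°.
cos h₀ = −tan(+26.6°) tan(+4.783°) = -0.0419, h₀ = 1.6127 rad.
Bracket: h₀ sin ϕ sin δ + cos ϕ cos δ sin h₀ = 1.6127×0.44776×0.08338 + 0.89415×0.99652×0.99912 = 0.060209 + 0.890254 = 0.950463.
Q̄ = (S_0/π) × [bracket] = (1361/π) × 0.950463 = 411.76 W/m².
— Configuration B (ϕ=+84.3°):
cos h₀ = −tan(+84.3°) tan(+4.783°) = -0.8383, h₀ = 2.5650 rad.
Bracket: h₀ sin ϕ sin δ + cos ϕ cos δ sin h₀ = 2.5650×0.99506×0.08338 + 0.09932×0.99652×0.54518 = 0.212813 + 0.053959 = 0.266772.
Q̄ = (S_0/π) × [bracket] = (1361/π) × 0.266772 = 115.57 W/m².
Ratio Q̄_A / Q̄_B = 411.76 / 115.57 = 3.563.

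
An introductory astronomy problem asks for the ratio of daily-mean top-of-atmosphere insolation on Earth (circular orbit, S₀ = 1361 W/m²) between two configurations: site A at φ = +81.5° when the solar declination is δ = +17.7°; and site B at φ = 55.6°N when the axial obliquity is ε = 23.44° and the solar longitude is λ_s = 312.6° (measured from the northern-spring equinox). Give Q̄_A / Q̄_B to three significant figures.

— Configuration A (φ=+81.5°):
cos H₀ = −tan(+81.5°) tan(+17.700°) = -2.1354 ≤ −1 ⇒ polar day, H₀ = π.
Bracket: H₀ sin φ sin δ + cos φ cos δ sin H₀ = 3.1416×0.98902×0.30403 + 0.14781×0.95266×0.00000 = 0.944653 + 0.000000 = 0.944653.
Q̄ = (S₀/π) × [bracket] = (1361/π) × 0.944653 = 409.24 W/m².
— Configuration B (φ=+55.6°):
Solar declination: sin δ = sin ε · sin λ_s = sin 23.44° × sin 312.6° = -0.29281, so δ = -17.026°.
cos H₀ = −tan(+55.6°) tan(-17.026°) = 0.4472, H₀ = 1.1071 rad.
Bracket: H₀ sin φ sin δ + cos φ cos δ sin H₀ = 1.1071×0.82511×-0.29281 + 0.56497×0.95617×0.89441 = -0.267476 + 0.483167 = 0.215691.
Q̄ = (S₀/π) × [bracket] = (1361/π) × 0.215691 = 93.442 W/m².
Ratio Q̄_A / Q̄_B = 409.24 / 93.442 = 4.380.

Q̄_A / Q̄_B ≈ 4.38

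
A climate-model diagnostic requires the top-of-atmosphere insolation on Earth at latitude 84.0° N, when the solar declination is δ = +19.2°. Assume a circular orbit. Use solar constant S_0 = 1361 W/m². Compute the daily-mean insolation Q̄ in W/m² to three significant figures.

Q̄ ≈ 445 W/m²

cos h₀ = −tan(+84.0°) tan(+19.200°) = -3.3133 ≤ −1 ⇒ polar day, h₀ = π.
Bracket: h₀ sin ϕ sin δ + cos ϕ cos δ sin h₀ = 3.1416×0.99452×0.32887 + 0.10453×0.94438×0.00000 = 1.027516 + 0.000000 = 1.027516.
Q̄ = (S_0/π) × [bracket] = (1361/π) × 1.027516 = 445.1 W/m².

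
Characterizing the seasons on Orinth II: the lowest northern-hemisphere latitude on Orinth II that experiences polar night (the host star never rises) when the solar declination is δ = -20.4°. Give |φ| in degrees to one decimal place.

|φ| = 69.6°

Polar night requires cos H₀ = −tan φ tan δ ≥ 1, i.e. tan φ tan δ ≤ −1.
The boundary is |tan φ| · |tan δ| = 1, so |φ| = 90° − |δ| = 90° − 20.4° = 69.6° in the northern hemisphere.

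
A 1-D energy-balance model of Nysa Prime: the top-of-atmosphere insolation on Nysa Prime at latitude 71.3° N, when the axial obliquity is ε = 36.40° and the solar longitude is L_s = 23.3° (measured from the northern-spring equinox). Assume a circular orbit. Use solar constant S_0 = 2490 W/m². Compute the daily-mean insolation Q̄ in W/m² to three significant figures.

Solar declination: sin δ = sin ε · sin L_s = sin 36.40° × sin 23.3° = 0.23472, so δ = +13.575°.
cos h₀ = −tan(+71.3°) tan(+13.575°) = -0.7134, h₀ = 2.3651 rad.
Bracket: h₀ sin ϕ sin δ + cos ϕ cos δ sin h₀ = 2.3651×0.94721×0.23472 + 0.32061×0.97206×0.70076 = 0.525831 + 0.218393 = 0.744224.
Q̄ = (S_0/π) × [bracket] = (2490/π) × 0.744224 = 589.9 W/m².

Q̄ ≈ 590 W/m²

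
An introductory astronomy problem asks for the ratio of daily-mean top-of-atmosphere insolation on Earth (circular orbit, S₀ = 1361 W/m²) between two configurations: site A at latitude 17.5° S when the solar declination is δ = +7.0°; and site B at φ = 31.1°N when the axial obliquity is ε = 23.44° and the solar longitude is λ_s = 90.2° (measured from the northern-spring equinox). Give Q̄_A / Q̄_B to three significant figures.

— Configuration A (φ=-17.5°):
cos H₀ = −tan(-17.5°) tan(+7.000°) = 0.0387, H₀ = 1.5321 rad.
Bracket: H₀ sin φ sin δ + cos φ cos δ sin H₀ = 1.5321×-0.30071×0.12187 + 0.95372×0.99255×0.99925 = -0.056148 + 0.945905 = 0.889757.
Q̄ = (S₀/π) × [bracket] = (1361/π) × 0.889757 = 385.46 W/m².
— Configuration B (φ=+31.1°):
Solar declination: sin δ = sin ε · sin λ_s = sin 23.44° × sin 90.2° = 0.39779, so δ = +23.440°.
cos H₀ = −tan(+31.1°) tan(+23.440°) = -0.2615, H₀ = 1.8354 rad.
Bracket: H₀ sin φ sin δ + cos φ cos δ sin H₀ = 1.8354×0.51653×0.39779 + 0.85627×0.91748×0.96519 = 0.377120 + 0.758263 = 1.135383.
Q̄ = (S₀/π) × [bracket] = (1361/π) × 1.135383 = 491.87 W/m².
Ratio Q̄_A / Q̄_B = 385.46 / 491.87 = 0.7837.

Q̄_A / Q̄_B ≈ 0.784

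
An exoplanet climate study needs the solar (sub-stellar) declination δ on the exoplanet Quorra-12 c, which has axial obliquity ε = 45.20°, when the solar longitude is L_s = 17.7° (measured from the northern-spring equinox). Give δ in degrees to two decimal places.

δ = +12.46°

sin δ = sin ε · sin L_s = sin 45.20° × sin 17.7° = 0.215733.
δ = arcsin(0.215733) = +12.46°.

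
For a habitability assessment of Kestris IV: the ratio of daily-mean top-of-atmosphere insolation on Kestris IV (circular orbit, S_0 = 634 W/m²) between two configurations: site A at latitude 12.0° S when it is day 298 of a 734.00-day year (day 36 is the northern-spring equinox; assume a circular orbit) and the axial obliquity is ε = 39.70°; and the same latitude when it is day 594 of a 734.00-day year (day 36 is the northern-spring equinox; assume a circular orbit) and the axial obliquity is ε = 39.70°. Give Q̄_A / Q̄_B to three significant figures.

— Configuration A (ϕ=-12.0°):
Solar longitude: L_s = 360° × (298 − 36)/734.00 = 128.501°.
sin δ = sin 39.70° × sin 128.501° = 0.49990, so δ = +29.993°.
cos h₀ = −tan(-12.0°) tan(+29.993°) = 0.1227, h₀ = 1.4478 rad.
Bracket: h₀ sin ϕ sin δ + cos ϕ cos δ sin h₀ = 1.4478×-0.20791×0.49990 + 0.97815×0.86609×0.99245 = -0.150476 + 0.840770 = 0.690294.
Q̄ = (S_0/π) × [bracket] = (634/π) × 0.690294 = 139.31 W/m².
— Configuration B (ϕ=-12.0°):
Solar longitude: L_s = 360° × (594 − 36)/734.00 = 273.678°.
sin δ = sin 39.70° × sin 273.678° = -0.63745, so δ = -39.602°.
cos h₀ = −tan(-12.0°) tan(-39.602°) = -0.1759, h₀ = 1.7476 rad.
Bracket: h₀ sin ϕ sin δ + cos ϕ cos δ sin h₀ = 1.7476×-0.20791×-0.63745 + 0.97815×0.77049×0.98442 = 0.231613 + 0.741913 = 0.973526.
Q̄ = (S_0/π) × [bracket] = (634/π) × 0.973526 = 196.47 W/m².
Ratio Q̄_A / Q̄_B = 139.31 / 196.47 = 0.7091.

Q̄_A / Q̄_B ≈ 0.709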